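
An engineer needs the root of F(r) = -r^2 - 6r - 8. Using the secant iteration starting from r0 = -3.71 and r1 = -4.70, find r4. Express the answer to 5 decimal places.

F(-3.71) = 0.4959000, F(-4.70) = -1.8900000
r2 = -4.7000000 − (-1.8900000)·(-4.7000000 − (-3.7100000)) / (-1.8900000 − 0.4959000) = -4.7000000 − (1.8711000)/(-2.3859000) = -3.9157676
F(-3.9157676) = 0.1613696
r3 = -3.9157676 − 0.1613696·(-3.9157676 − (-4.7000000)) / (0.1613696 − (-1.8900000)) = -3.9157676 − (0.1265513)/(2.0513696) = -3.9774588
F(-3.9774588) = 0.0445744
r4 = -3.9774588 − 0.0445744·(-3.9774588 − (-3.9157676)) / (0.0445744 − 0.1613696) = -3.9774588 − (-0.0027498)/(-0.1167953) = -4.0010029

-4.00100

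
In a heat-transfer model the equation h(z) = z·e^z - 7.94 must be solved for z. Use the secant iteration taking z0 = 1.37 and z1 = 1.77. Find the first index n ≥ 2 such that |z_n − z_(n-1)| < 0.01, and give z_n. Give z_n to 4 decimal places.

h(1.37) = -2.548570, h(1.77) = 2.451410
z2 = 1.770000 − 2.451410·(0.400000)/(4.999980) = 1.573886;  |Δ| = 0.196114
h(1.573886) = -0.345424
z3 = 1.573886 − (-0.345424)·(-0.196114)/(-2.796834) = 1.598107;  |Δ| = 0.024221
h(1.598107) = -0.039488
z4 = 1.598107 − (-0.039488)·(0.024221)/(0.305935) = 1.601234;  |Δ| = 0.003126
|z4 − z3| = 0.003126 < 0.01

n = 4, z_n = 1.6012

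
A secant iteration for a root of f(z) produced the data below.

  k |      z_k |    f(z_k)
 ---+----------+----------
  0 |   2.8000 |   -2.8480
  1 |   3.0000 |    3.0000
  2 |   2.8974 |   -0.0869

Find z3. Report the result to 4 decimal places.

z3 = 2.8974 − (-0.0869)·(2.8974 − 3.0000) / (-0.0869 − 3.0000)
   = 2.8974 − (0.008916)/(-3.086900) = 2.900288

2.9003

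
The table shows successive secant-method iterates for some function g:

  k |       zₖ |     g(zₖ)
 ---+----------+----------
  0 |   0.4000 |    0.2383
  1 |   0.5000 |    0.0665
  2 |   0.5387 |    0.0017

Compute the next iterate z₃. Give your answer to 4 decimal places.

z₃ = 0.5387 − 0.0017·(0.5387 − 0.5000) / (0.0017 − 0.0665)
   = 0.5387 − (0.000066)/(-0.064800) = 0.539715

0.5397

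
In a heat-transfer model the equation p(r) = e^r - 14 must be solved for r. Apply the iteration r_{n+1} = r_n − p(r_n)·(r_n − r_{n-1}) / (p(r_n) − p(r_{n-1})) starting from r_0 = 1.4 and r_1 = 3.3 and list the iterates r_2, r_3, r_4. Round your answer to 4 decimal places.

p(1.4) = -9.944800, p(3.3) = 13.112639
r_2 = 3.300000 − 13.112639·(3.300000 − 1.400000) / (13.112639 − (-9.944800)) = 3.300000 − (24.914014)/(23.057439) = 2.219480
p(2.219480) = -4.797452
r_3 = 2.219480 − (-4.797452)·(2.219480 − 3.300000) / (-4.797452 − 13.112639) = 2.219480 − (5.183740)/(-17.910091) = 2.508912
p(2.508912) = -1.708454
r_4 = 2.508912 − (-1.708454)·(2.508912 − 2.219480) / (-1.708454 − (-4.797452)) = 2.508912 − (-0.494480)/(3.088998) = 2.668990

2.2195, 2.5089, 2.6690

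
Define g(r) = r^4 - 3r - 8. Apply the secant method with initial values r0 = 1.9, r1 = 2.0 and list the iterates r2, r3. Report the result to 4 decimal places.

1.9250, 1.9266

g(1.9) = -0.667900, g(2.0) = 2.000000
r2 = 2.000000 − 2.000000·(2.000000 − 1.900000) / (2.000000 − (-0.667900)) = 2.000000 − (0.200000)/(2.667900) = 1.925035
g(1.925035) = -0.042458
r3 = 1.925035 − (-0.042458)·(1.925035 − 2.000000) / (-0.042458 − 2.000000) = 1.925035 − (0.003183)/(-2.042458) = 1.926593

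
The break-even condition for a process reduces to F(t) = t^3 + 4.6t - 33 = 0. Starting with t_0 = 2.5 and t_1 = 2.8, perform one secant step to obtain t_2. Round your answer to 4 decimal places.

2.7287

F(2.5) = -5.875000, F(2.8) = 1.832000
t_2 = 2.800000 − 1.832000·(2.800000 − 2.500000) / (1.832000 − (-5.875000)) = 2.800000 − (0.549600)/(7.707000) = 2.728688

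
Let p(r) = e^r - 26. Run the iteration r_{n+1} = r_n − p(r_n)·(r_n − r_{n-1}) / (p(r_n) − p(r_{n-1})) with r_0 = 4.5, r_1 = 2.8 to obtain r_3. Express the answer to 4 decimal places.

3.3193

p(4.5) = 64.017131, p(2.8) = -9.555353
r_2 = 2.800000 − (-9.555353)·(2.800000 − 4.500000) / (-9.555353 − 64.017131) = 2.800000 − (16.244100)/(-73.572485) = 3.020790
p(3.020790) = -5.492505
r_3 = 3.020790 − (-5.492505)·(3.020790 − 2.800000) / (-5.492505 − (-9.555353)) = 3.020790 − (-1.212693)/(4.062848) = 3.319274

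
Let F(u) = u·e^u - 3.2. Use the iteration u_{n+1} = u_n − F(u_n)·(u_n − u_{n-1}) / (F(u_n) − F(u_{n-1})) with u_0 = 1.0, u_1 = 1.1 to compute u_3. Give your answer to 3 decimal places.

1.083

F(1.0) = -0.48172, F(1.1) = 0.10458
u_2 = 1.10000 − 0.10458·(1.10000 − 1.00000) / (0.10458 − (-0.48172)) = 1.10000 − (0.01046)/(0.58630) = 1.08216
F(1.08216) = -0.00648
u_3 = 1.08216 − (-0.00648)·(1.08216 − 1.10000) / (-0.00648 − 0.10458) = 1.08216 − (0.00012)/(-0.11106) = 1.08320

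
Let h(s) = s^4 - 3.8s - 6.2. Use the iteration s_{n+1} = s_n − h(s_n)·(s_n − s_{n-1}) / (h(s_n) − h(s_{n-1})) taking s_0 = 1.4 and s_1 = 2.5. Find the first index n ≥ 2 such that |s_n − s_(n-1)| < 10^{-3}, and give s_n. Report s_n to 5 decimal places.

h(1.4) = -7.6784000, h(2.5) = 23.3625000
s_2 = 2.5000000 − 23.3625000·(1.1000000)/(31.0409000) = 1.6721004;  |Δ| = 0.8278996
h(1.6721004) = -4.7368149
s_3 = 1.6721004 − (-4.7368149)·(-0.8278996)/(-28.0993149) = 1.8116627;  |Δ| = 0.1395624
h(1.8116627) = -2.3119943
s_4 = 1.8116627 − (-2.3119943)·(0.1395624)/(2.4248206) = 1.9447313;  |Δ| = 0.1330686
h(1.9447313) = 0.7133931
s_5 = 1.9447313 − 0.7133931·(0.1330686)/(3.0253874) = 1.9133535;  |Δ| = 0.0313779
h(1.9133535) = -0.0683973
s_6 = 1.9133535 − (-0.0683973)·(-0.0313779)/(-0.7817904) = 1.9160986;  |Δ| = 0.0027452
h(1.9160986) = -0.0017471
s_7 = 1.9160986 − (-0.0017471)·(0.0027452)/(0.0666502) = 1.9161706;  |Δ| = 0.0000720
|s_7 − s_6| = 0.0000720 < 10^{-3}

n = 7, s_n = 1.91617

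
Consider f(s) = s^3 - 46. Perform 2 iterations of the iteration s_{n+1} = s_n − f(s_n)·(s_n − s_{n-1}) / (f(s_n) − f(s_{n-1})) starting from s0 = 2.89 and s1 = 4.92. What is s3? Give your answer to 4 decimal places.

3.5142

f(2.89) = -21.862431, f(4.92) = 73.095488
s2 = 4.920000 − 73.095488·(4.920000 − 2.890000) / (73.095488 − (-21.862431)) = 4.920000 − (148.383841)/(94.957919) = 3.357373
f(3.357373) = -8.155859
s3 = 3.357373 − (-8.155859)·(3.357373 − 4.920000) / (-8.155859 − 73.095488) = 3.357373 − (12.744569)/(-81.251347) = 3.514226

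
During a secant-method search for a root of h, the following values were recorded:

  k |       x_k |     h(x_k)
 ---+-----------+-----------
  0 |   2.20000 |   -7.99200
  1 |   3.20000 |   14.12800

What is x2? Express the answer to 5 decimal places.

2.56130

x2 = 3.20000 − 14.12800·(3.20000 − 2.20000) / (14.12800 − (-7.99200))
   = 3.20000 − (14.1280000)/(22.1200000) = 2.5613020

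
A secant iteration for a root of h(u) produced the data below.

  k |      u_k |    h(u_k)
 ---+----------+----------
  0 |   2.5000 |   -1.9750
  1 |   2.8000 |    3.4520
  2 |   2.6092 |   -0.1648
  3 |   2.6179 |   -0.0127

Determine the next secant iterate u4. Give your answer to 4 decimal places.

u4 = 2.6179 − (-0.0127)·(2.6179 − 2.6092) / (-0.0127 − (-0.1648))
   = 2.6179 − (-0.000110)/(0.152100) = 2.618626

2.6186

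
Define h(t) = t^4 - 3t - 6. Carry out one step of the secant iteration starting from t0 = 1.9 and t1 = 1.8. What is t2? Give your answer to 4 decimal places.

1.8404

h(1.9) = 1.332100, h(1.8) = -0.902400
t2 = 1.800000 − (-0.902400)·(1.800000 − 1.900000) / (-0.902400 − 1.332100) = 1.800000 − (0.090240)/(-2.234500) = 1.840385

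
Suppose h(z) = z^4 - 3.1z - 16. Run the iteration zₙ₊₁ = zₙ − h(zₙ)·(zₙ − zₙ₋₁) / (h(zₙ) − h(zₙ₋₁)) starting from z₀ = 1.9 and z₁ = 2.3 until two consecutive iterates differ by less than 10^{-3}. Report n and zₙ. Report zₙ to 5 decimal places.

n = 5, zₙ = 2.18449

h(1.9) = -8.8579000, h(2.3) = 4.8541000
z₂ = 2.3000000 − 4.8541000·(0.4000000)/(13.7120000) = 2.1583985;  |Δ| = 0.1416015
h(2.1583985) = -0.9876986
z₃ = 2.1583985 − (-0.9876986)·(-0.1416015)/(-5.8417986) = 2.1823397;  |Δ| = 0.0239412
h(2.1823397) = -0.0828328
z₄ = 2.1823397 − (-0.0828328)·(0.0239412)/(0.9048658) = 2.1845313;  |Δ| = 0.0021916
h(2.1845313) = 0.0016258
z₅ = 2.1845313 − 0.0016258·(0.0021916)/(0.0844585) = 2.1844891;  |Δ| = 0.0000422
|z₅ − z₄| = 0.0000422 < 10^{-3}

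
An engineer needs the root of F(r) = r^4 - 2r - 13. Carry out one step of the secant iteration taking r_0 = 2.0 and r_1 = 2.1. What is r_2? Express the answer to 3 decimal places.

F(2.0) = -1.00000, F(2.1) = 2.24810
r_2 = 2.10000 − 2.24810·(2.10000 − 2.00000) / (2.24810 − (-1.00000)) = 2.10000 − (0.22481)/(3.24810) = 2.03079

2.031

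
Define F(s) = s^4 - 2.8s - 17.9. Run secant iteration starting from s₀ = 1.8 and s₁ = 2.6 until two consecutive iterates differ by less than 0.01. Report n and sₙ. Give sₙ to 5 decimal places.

F(1.8) = -12.4424000, F(2.6) = 20.5176000
s₂ = 2.6000000 − 20.5176000·(0.8000000)/(32.9600000) = 2.1020000;  |Δ| = 0.4980000
F(2.1020000) = -4.2633061
s₃ = 2.1020000 − (-4.2633061)·(-0.4980000)/(-24.7809061) = 2.1876759;  |Δ| = 0.0856759
F(2.1876759) = -1.1204063
s₄ = 2.1876759 − (-1.1204063)·(0.0856759)/(3.1428998) = 2.2182183;  |Δ| = 0.0305424
F(2.2182183) = 0.1002360
s₅ = 2.2182183 − 0.1002360·(0.0305424)/(1.2206424) = 2.2157103;  |Δ| = 0.0025081
|s₅ − s₄| = 0.0025081 < 0.01

n = 5, sₙ = 2.21571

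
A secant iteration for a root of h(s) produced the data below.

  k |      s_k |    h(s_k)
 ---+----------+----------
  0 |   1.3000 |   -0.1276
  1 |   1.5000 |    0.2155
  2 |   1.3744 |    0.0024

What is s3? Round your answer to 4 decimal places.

1.3730

s3 = 1.3744 − 0.0024·(1.3744 − 1.5000) / (0.0024 − 0.2155)
   = 1.3744 − (-0.000301)/(-0.213100) = 1.372985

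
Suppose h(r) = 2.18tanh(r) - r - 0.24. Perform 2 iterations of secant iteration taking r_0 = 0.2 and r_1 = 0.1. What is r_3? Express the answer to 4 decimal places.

0.2089

h(0.2) = -0.009722, h(0.1) = -0.122724
r_2 = 0.100000 − (-0.122724)·(0.100000 − 0.200000) / (-0.122724 − (-0.009722)) = 0.100000 − (0.012272)/(-0.113002) = 0.208603
h(0.208603) = -0.000332
r_3 = 0.208603 − (-0.000332)·(0.208603 − 0.100000) / (-0.000332 − (-0.122724)) = 0.208603 − (-0.000036)/(0.122392) = 0.208897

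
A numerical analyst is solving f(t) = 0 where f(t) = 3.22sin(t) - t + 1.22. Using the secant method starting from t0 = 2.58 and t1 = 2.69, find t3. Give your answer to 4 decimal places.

2.6733

f(2.58) = 0.354762, f(2.69) = -0.064795
t2 = 2.690000 − (-0.064795)·(2.690000 − 2.580000) / (-0.064795 − 0.354762) = 2.690000 − (-0.007127)/(-0.419557) = 2.673012
f(2.673012) = 0.001206
t3 = 2.673012 − 0.001206·(2.673012 − 2.690000) / (0.001206 − (-0.064795)) = 2.673012 − (-0.000020)/(0.066001) = 2.673322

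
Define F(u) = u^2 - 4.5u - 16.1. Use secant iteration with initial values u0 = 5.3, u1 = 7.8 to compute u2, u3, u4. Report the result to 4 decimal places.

6.6791, 6.8340, 6.8506

F(5.3) = -11.860000, F(7.8) = 9.640000
u2 = 7.800000 − 9.640000·(7.800000 − 5.300000) / (9.640000 − (-11.860000)) = 7.800000 − (24.100000)/(21.500000) = 6.679070
F(6.679070) = -1.545841
u3 = 6.679070 − (-1.545841)·(6.679070 − 7.800000) / (-1.545841 − 9.640000) = 6.679070 − (1.732780)/(-11.185841) = 6.833978
F(6.833978) = -0.149645
u4 = 6.833978 − (-0.149645)·(6.833978 − 6.679070) / (-0.149645 − (-1.545841)) = 6.833978 − (-0.023181)/(1.396196) = 6.850581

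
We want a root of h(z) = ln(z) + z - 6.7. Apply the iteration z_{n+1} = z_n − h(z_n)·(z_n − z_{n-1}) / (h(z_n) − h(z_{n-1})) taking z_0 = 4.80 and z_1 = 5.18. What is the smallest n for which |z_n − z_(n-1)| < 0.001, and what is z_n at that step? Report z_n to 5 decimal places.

h(4.80) = -0.3313841, h(5.18) = 0.1248051
z_2 = 5.1800000 − 0.1248051·(0.3800000)/(0.4561891) = 5.0760389;  |Δ| = 0.1039611
h(5.0760389) = 0.0005701
z_3 = 5.0760389 − 0.0005701·(-0.1039611)/(-0.1242349) = 5.0755618;  |Δ| = 0.0004771
|z_3 − z_2| = 0.0004771 < 0.001

n = 3, z_n = 5.07556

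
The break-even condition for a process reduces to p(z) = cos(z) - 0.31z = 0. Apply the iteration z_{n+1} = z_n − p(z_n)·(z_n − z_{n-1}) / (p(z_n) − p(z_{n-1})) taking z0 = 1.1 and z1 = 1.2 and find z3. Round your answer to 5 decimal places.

1.19223

p(1.1) = 0.1125961, p(1.2) = -0.0096422
z2 = 1.2000000 − (-0.0096422)·(1.2000000 − 1.1000000) / (-0.0096422 − 0.1125961) = 1.2000000 − (-0.0009642)/(-0.1222384) = 1.1921119
p(1.1921119) = 0.0001437
z3 = 1.1921119 − 0.0001437·(1.1921119 − 1.2000000) / (0.0001437 − (-0.0096422)) = 1.1921119 − (-0.0000011)/(0.0097859) = 1.1922278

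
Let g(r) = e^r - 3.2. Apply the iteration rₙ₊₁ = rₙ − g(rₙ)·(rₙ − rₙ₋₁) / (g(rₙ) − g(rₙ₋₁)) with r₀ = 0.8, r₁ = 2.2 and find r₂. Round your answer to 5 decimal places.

1.00064

g(0.8) = -0.9744591, g(2.2) = 5.8250135
r₂ = 2.2000000 − 5.8250135·(2.2000000 − 0.8000000) / (5.8250135 − (-0.9744591)) = 2.2000000 − (8.1550189)/(6.7994726) = 1.0006395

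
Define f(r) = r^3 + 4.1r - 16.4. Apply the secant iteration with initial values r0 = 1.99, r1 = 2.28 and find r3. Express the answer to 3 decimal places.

2.012

f(1.99) = -0.36040, f(2.28) = 4.80035
r2 = 2.28000 − 4.80035·(2.28000 − 1.99000) / (4.80035 − (-0.36040)) = 2.28000 − (1.39210)/(5.16075) = 2.01025
f(2.01025) = -0.03431
r3 = 2.01025 − (-0.03431)·(2.01025 − 2.28000) / (-0.03431 − 4.80035) = 2.01025 − (0.00925)/(-4.83466) = 2.01217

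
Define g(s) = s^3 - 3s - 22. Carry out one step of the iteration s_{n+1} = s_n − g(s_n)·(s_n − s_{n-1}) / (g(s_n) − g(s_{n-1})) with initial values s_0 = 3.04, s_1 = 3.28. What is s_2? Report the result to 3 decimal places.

3.152

g(3.04) = -3.02554, g(3.28) = 3.44755
s_2 = 3.28000 − 3.44755·(3.28000 − 3.04000) / (3.44755 − (-3.02554)) = 3.28000 − (0.82741)/(6.47309) = 3.15218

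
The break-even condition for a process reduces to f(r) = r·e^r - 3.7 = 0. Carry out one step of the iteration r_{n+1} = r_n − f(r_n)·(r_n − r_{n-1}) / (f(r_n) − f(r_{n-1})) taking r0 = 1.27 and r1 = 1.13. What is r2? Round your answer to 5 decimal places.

f(1.27) = 0.8222828, f(1.13) = -0.2019082
r2 = 1.1300000 − (-0.2019082)·(1.1300000 − 1.2700000) / (-0.2019082 − 0.8222828) = 1.1300000 − (0.0282671)/(-1.0241909) = 1.1575995

1.15760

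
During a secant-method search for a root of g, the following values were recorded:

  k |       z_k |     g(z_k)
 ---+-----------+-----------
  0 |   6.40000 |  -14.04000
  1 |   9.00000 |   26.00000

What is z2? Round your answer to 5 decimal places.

z2 = 9.00000 − 26.00000·(9.00000 − 6.40000) / (26.00000 − (-14.04000))
   = 9.00000 − (67.6000000)/(40.0400000) = 7.3116883

7.31169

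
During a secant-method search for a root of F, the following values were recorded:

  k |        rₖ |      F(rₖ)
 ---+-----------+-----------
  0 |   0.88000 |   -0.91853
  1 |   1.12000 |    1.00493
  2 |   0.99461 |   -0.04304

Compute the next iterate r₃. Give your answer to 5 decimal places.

r₃ = 0.99461 − (-0.04304)·(0.99461 − 1.12000) / (-0.04304 − 1.00493)
   = 0.99461 − (0.0053968)/(-1.0479700) = 0.9997598

0.99976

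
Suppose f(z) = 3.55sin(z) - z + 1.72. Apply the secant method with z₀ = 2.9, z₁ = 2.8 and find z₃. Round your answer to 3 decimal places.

f(2.9) = -0.33066, f(2.8) = 0.10921
z₂ = 2.80000 − 0.10921·(2.80000 − 2.90000) / (0.10921 − (-0.33066)) = 2.80000 − (-0.01092)/(0.43987) = 2.82483
f(2.82483) = 0.00098
z₃ = 2.82483 − 0.00098·(2.82483 − 2.80000) / (0.00098 − 0.10921) = 2.82483 − (0.00002)/(-0.10823) = 2.82505

2.825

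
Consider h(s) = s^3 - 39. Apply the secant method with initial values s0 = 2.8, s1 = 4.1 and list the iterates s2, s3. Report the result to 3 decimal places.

h(2.8) = -17.04800, h(4.1) = 29.92100
s2 = 4.10000 − 29.92100·(4.10000 − 2.80000) / (29.92100 − (-17.04800)) = 4.10000 − (38.89730)/(46.96900) = 3.27185
h(3.27185) = -3.97478
s3 = 3.27185 − (-3.97478)·(3.27185 − 4.10000) / (-3.97478 − 29.92100) = 3.27185 − (3.29171)/(-33.89578) = 3.36896

3.272, 3.369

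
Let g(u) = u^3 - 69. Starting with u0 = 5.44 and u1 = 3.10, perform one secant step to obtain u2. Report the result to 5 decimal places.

g(5.44) = 91.9891840, g(3.10) = -39.2090000
u2 = 3.1000000 − (-39.2090000)·(3.1000000 − 5.4400000) / (-39.2090000 − 91.9891840) = 3.1000000 − (91.7490600)/(-131.1981840) = 3.7993165

3.79932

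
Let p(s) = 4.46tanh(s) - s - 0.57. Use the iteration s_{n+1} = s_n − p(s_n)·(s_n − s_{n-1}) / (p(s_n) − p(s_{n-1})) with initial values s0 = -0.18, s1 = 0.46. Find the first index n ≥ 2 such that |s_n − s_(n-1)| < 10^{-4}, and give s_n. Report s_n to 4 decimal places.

p(-0.18) = -1.184241, p(0.46) = 0.888176
s2 = 0.460000 − 0.888176·(0.640000)/(2.072416) = 0.185715;  |Δ| = 0.274285
p(0.185715) = 0.063181
s3 = 0.185715 − 0.063181·(-0.274285)/(-0.824994) = 0.164709;  |Δ| = 0.021006
p(0.164709) = -0.006678
s4 = 0.164709 − (-0.006678)·(-0.021006)/(-0.069859) = 0.166717;  |Δ| = 0.002008
p(0.166717) = 0.000028
s5 = 0.166717 − 0.000028·(0.002008)/(0.006706) = 0.166709;  |Δ| = 0.000008
|s5 − s4| = 0.000008 < 10^{-4}

n = 5, s_n = 0.1667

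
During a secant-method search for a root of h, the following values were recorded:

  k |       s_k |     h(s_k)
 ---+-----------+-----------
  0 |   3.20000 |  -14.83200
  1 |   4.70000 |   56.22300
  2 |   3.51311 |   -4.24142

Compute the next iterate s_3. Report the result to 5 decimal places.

3.59637

s_3 = 3.51311 − (-4.24142)·(3.51311 − 4.70000) / (-4.24142 − 56.22300)
   = 3.51311 − (5.0340990)/(-60.4644200) = 3.5963672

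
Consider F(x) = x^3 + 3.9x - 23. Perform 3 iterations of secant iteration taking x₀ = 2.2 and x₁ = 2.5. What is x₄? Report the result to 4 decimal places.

F(2.2) = -3.772000, F(2.5) = 2.375000
x₂ = 2.500000 − 2.375000·(2.500000 − 2.200000) / (2.375000 − (-3.772000)) = 2.500000 − (0.712500)/(6.147000) = 2.384090
F(2.384090) = -0.151159
x₃ = 2.384090 − (-0.151159)·(2.384090 − 2.500000) / (-0.151159 − 2.375000) = 2.384090 − (0.017521)/(-2.526159) = 2.391026
F(2.391026) = -0.005499
x₄ = 2.391026 − (-0.005499)·(2.391026 − 2.384090) / (-0.005499 − (-0.151159)) = 2.391026 − (-0.000038)/(0.145661) = 2.391287

2.3913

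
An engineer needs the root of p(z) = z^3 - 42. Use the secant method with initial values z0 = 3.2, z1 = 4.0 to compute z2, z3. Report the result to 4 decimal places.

p(3.2) = -9.232000, p(4.0) = 22.000000
z2 = 4.000000 − 22.000000·(4.000000 − 3.200000) / (22.000000 − (-9.232000)) = 4.000000 − (17.600000)/(31.232000) = 3.436475
p(3.436475) = -1.417414
z3 = 3.436475 − (-1.417414)·(3.436475 − 4.000000) / (-1.417414 − 22.000000) = 3.436475 − (0.798747)/(-23.417414) = 3.470585

3.4365, 3.4706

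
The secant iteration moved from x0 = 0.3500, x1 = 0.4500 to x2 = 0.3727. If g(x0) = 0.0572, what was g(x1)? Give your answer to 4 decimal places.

-0.1948

The secant line through (0.3500, 0.0572) and (0.4500, g(x1)) crosses zero at x2 = 0.3727.
So (0.3500, 0.0572), (0.4500, g(x1)), (0.3727, 0) are collinear:
g(x1) = 0.0572 · (0.4500 − 0.3727) / (0.3500 − 0.3727) = 0.0572 · (0.077300)/(-0.022700) = -0.194782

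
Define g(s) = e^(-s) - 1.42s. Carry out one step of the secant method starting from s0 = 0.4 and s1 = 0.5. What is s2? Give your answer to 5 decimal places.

0.44972

g(0.4) = 0.1023200, g(0.5) = -0.1034693
s2 = 0.5000000 − (-0.1034693)·(0.5000000 − 0.4000000) / (-0.1034693 − 0.1023200) = 0.5000000 − (-0.0103469)/(-0.2057894) = 0.4497208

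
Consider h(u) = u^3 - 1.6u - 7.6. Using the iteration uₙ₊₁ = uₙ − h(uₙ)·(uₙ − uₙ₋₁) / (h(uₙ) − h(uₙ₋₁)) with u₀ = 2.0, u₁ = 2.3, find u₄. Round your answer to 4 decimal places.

h(2.0) = -2.800000, h(2.3) = 0.887000
u₂ = 2.300000 − 0.887000·(2.300000 − 2.000000) / (0.887000 − (-2.800000)) = 2.300000 − (0.266100)/(3.687000) = 2.227828
h(2.227828) = -0.107336
u₃ = 2.227828 − (-0.107336)·(2.227828 − 2.300000) / (-0.107336 − 0.887000) = 2.227828 − (0.007747)/(-0.994336) = 2.235618
h(2.235618) = -0.003392
u₄ = 2.235618 − (-0.003392)·(2.235618 − 2.227828) / (-0.003392 − (-0.107336)) = 2.235618 − (-0.000026)/(0.103944) = 2.235873

2.2359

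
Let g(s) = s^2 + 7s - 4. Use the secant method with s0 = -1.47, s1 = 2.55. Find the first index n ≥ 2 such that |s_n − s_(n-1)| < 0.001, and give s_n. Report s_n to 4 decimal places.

n = 6, s_n = 0.5311

g(-1.47) = -12.129100, g(2.55) = 20.352500
s2 = 2.550000 − 20.352500·(4.020000)/(32.481600) = 0.031126;  |Δ| = 2.518874
g(0.031126) = -3.781147
s3 = 0.031126 − (-3.781147)·(-2.518874)/(-24.133647) = 0.425772;  |Δ| = 0.394645
g(0.425772) = -0.838317
s4 = 0.425772 − (-0.838317)·(0.394645)/(2.942831) = 0.538193;  |Δ| = 0.112422
g(0.538193) = 0.057005
s5 = 0.538193 − 0.057005·(0.112422)/(0.895322) = 0.531035;  |Δ| = 0.007158
g(0.531035) = -0.000753
s6 = 0.531035 − (-0.000753)·(-0.007158)/(-0.057759) = 0.531129;  |Δ| = 0.000093
|s6 − s5| = 0.000093 < 0.001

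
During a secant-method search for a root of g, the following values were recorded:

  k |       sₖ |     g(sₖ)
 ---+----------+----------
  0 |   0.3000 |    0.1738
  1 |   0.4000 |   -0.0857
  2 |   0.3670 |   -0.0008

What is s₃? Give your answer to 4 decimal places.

0.3667

s₃ = 0.3670 − (-0.0008)·(0.3670 − 0.4000) / (-0.0008 − (-0.0857))
   = 0.3670 − (0.000026)/(0.084900) = 0.366689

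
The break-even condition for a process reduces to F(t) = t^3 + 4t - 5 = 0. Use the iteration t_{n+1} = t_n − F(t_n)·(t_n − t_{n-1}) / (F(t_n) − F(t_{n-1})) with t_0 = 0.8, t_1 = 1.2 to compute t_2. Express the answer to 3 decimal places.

0.983

F(0.8) = -1.28800, F(1.2) = 1.52800
t_2 = 1.20000 − 1.52800·(1.20000 − 0.80000) / (1.52800 − (-1.28800)) = 1.20000 − (0.61120)/(2.81600) = 0.98295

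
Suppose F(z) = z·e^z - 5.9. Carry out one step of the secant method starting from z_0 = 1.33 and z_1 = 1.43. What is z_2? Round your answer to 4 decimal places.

F(1.33) = -0.871212, F(1.43) = 0.075540
z_2 = 1.430000 − 0.075540·(1.430000 − 1.330000) / (0.075540 − (-0.871212)) = 1.430000 − (0.007554)/(0.946752) = 1.422021

1.4220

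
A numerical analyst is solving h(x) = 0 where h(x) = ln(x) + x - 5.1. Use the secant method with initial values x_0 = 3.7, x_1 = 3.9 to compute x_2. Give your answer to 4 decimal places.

3.7726

h(3.7) = -0.091667, h(3.9) = 0.160977
x_2 = 3.900000 − 0.160977·(3.900000 − 3.700000) / (0.160977 − (-0.091667)) = 3.900000 − (0.032195)/(0.252644) = 3.772566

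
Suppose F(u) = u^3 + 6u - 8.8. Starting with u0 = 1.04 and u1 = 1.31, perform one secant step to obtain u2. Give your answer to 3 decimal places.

1.181

F(1.04) = -1.43514, F(1.31) = 1.30809
u2 = 1.31000 − 1.30809·(1.31000 − 1.04000) / (1.30809 − (-1.43514)) = 1.31000 − (0.35318)/(2.74323) = 1.18125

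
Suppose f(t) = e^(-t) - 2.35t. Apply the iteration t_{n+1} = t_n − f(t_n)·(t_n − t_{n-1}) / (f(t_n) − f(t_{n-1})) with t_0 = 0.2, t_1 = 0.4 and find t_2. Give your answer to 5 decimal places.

0.31278

f(0.2) = 0.3487308, f(0.4) = -0.2696800
t_2 = 0.4000000 − (-0.2696800)·(0.4000000 − 0.2000000) / (-0.2696800 − 0.3487308) = 0.4000000 − (-0.0539360)/(-0.6184107) = 0.3127829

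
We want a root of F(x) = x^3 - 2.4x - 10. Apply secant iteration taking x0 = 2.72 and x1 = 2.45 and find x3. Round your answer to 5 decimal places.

2.52291

F(2.72) = 3.5956480, F(2.45) = -1.1738750
x2 = 2.4500000 − (-1.1738750)·(2.4500000 − 2.7200000) / (-1.1738750 − 3.5956480) = 2.4500000 − (0.3169462)/(-4.7695230) = 2.5164524
F(2.5164524) = -0.1039687
x3 = 2.5164524 − (-0.1039687)·(2.5164524 − 2.4500000) / (-0.1039687 − (-1.1738750)) = 2.5164524 − (-0.0069090)/(1.0699063) = 2.5229099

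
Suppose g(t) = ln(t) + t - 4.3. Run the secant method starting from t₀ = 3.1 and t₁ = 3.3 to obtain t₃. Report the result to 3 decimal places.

3.152

g(3.1) = -0.06860, g(3.3) = 0.19392
t₂ = 3.30000 − 0.19392·(3.30000 − 3.10000) / (0.19392 − (-0.06860)) = 3.30000 − (0.03878)/(0.26252) = 3.15226
g(3.15226) = 0.00038
t₃ = 3.15226 − 0.00038·(3.15226 − 3.30000) / (0.00038 − 0.19392) = 3.15226 − (-0.00006)/(-0.19354) = 3.15197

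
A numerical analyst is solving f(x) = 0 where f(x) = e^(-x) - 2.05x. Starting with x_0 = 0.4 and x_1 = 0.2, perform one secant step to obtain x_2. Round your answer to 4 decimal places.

f(0.4) = -0.149680, f(0.2) = 0.408731
x_2 = 0.200000 − 0.408731·(0.200000 − 0.400000) / (0.408731 − (-0.149680)) = 0.200000 − (-0.081746)/(0.558411) = 0.346391

0.3464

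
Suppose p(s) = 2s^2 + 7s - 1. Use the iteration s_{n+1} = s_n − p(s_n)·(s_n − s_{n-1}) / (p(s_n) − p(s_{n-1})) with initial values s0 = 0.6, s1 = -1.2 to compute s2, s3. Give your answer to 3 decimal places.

-0.076, 0.266

p(0.6) = 3.92000, p(-1.2) = -6.52000
s2 = -1.20000 − (-6.52000)·(-1.20000 − 0.60000) / (-6.52000 − 3.92000) = -1.20000 − (11.73600)/(-10.44000) = -0.07586
p(-0.07586) = -1.51952
s3 = -0.07586 − (-1.51952)·(-0.07586 − (-1.20000)) / (-1.51952 − (-6.52000)) = -0.07586 − (-1.70815)/(5.00048) = 0.26574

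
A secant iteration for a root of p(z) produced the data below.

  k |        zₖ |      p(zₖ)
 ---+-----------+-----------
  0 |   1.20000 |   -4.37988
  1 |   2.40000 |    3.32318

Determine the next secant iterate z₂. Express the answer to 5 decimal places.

1.88231

z₂ = 2.40000 − 3.32318·(2.40000 − 1.20000) / (3.32318 − (-4.37988))
   = 2.40000 − (3.9878160)/(7.7030600) = 1.8823076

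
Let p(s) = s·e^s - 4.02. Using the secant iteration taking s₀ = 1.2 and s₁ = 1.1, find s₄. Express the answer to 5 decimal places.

1.20489

p(1.2) = -0.0358597, p(1.1) = -0.7154174
s₂ = 1.1000000 − (-0.7154174)·(1.1000000 − 1.2000000) / (-0.7154174 − (-0.0358597)) = 1.1000000 − (0.0715417)/(-0.6795577) = 1.2052769
p(1.2052769) = 0.0028325
s₃ = 1.2052769 − 0.0028325·(1.2052769 − 1.1000000) / (0.0028325 − (-0.7154174)) = 1.2052769 − (0.0002982)/(0.7182499) = 1.2048617
p(1.2048617) = -0.0002225
s₄ = 1.2048617 − (-0.0002225)·(1.2048617 − 1.2052769) / (-0.0002225 − 0.0028325) = 1.2048617 − (0.0000001)/(-0.0030550) = 1.2048920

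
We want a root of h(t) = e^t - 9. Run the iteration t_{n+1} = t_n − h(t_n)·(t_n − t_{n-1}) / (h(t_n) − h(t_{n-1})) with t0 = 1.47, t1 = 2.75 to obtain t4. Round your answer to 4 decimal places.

2.2026

h(1.47) = -4.650765, h(2.75) = 6.642632
t2 = 2.750000 − 6.642632·(2.750000 − 1.470000) / (6.642632 − (-4.650765)) = 2.750000 − (8.502569)/(11.293397) = 1.997120
h(1.997120) = -1.632191
t3 = 1.997120 − (-1.632191)·(1.997120 − 2.750000) / (-1.632191 − 6.642632) = 1.997120 − (1.228844)/(-8.274823) = 2.145624
h(2.145624) = -0.452625
t4 = 2.145624 − (-0.452625)·(2.145624 − 1.997120) / (-0.452625 − (-1.632191)) = 2.145624 − (-0.067217)/(1.179567) = 2.202608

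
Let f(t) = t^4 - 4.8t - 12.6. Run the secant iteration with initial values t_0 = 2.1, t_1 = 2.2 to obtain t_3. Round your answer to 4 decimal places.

2.1929

f(2.1) = -3.231900, f(2.2) = 0.265600
t_2 = 2.200000 − 0.265600·(2.200000 − 2.100000) / (0.265600 − (-3.231900)) = 2.200000 − (0.026560)/(3.497500) = 2.192406
f(2.192406) = -0.019721
t_3 = 2.192406 − (-0.019721)·(2.192406 − 2.200000) / (-0.019721 − 0.265600) = 2.192406 − (0.000150)/(-0.285321) = 2.192931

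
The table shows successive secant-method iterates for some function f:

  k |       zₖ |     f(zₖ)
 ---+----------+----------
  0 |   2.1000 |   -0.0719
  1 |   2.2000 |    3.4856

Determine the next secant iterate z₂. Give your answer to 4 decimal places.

2.1020

z₂ = 2.2000 − 3.4856·(2.2000 − 2.1000) / (3.4856 − (-0.0719))
   = 2.2000 − (0.348560)/(3.557500) = 2.102021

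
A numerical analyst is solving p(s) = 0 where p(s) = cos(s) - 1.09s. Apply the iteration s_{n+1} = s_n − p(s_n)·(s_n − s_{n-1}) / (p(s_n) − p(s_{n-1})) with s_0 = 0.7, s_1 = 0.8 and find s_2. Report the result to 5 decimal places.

0.70104

p(0.7) = 0.0018422, p(0.8) = -0.1752933
s_2 = 0.8000000 − (-0.1752933)·(0.8000000 − 0.7000000) / (-0.1752933 − 0.0018422) = 0.8000000 − (-0.0175293)/(-0.1771355) = 0.7010400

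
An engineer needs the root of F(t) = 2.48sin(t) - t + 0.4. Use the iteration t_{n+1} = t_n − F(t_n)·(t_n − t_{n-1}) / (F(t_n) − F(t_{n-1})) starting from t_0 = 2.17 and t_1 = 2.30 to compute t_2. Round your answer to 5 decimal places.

2.27996

F(2.17) = 0.2779468, F(2.30) = -0.0506511
t_2 = 2.3000000 − (-0.0506511)·(2.3000000 − 2.1700000) / (-0.0506511 − 0.2779468) = 2.3000000 − (-0.0065846)/(-0.3285979) = 2.2799614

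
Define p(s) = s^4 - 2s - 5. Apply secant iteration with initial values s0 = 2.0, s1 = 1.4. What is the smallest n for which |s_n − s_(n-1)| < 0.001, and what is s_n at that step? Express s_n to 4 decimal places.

p(2.0) = 7.000000, p(1.4) = -3.958400
s2 = 1.400000 − (-3.958400)·(-0.600000)/(-10.958400) = 1.616732;  |Δ| = 0.216732
p(1.616732) = -1.401391
s3 = 1.616732 − (-1.401391)·(0.216732)/(2.557009) = 1.735514;  |Δ| = 0.118782
p(1.735514) = 0.601178
s4 = 1.735514 − 0.601178·(0.118782)/(2.002569) = 1.699856;  |Δ| = 0.035659
p(1.699856) = -0.050447
s5 = 1.699856 − (-0.050447)·(-0.035659)/(-0.651625) = 1.702616;  |Δ| = 0.002761
p(1.702616) = -0.001598
s6 = 1.702616 − (-0.001598)·(0.002761)/(0.048849) = 1.702707;  |Δ| = 0.000090
|s6 − s5| = 0.000090 < 0.001

n = 6, s_n = 1.7027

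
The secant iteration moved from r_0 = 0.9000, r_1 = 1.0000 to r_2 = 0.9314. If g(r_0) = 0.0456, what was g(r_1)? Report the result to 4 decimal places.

The secant line through (0.9000, 0.0456) and (1.0000, g(r_1)) crosses zero at r_2 = 0.9314.
So (0.9000, 0.0456), (1.0000, g(r_1)), (0.9314, 0) are collinear:
g(r_1) = 0.0456 · (1.0000 − 0.9314) / (0.9000 − 0.9314) = 0.0456 · (0.068600)/(-0.031400) = -0.099623

-0.0996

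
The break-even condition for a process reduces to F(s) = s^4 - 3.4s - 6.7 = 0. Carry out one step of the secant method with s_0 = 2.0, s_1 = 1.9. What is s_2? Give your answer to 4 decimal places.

1.9049

F(2.0) = 2.500000, F(1.9) = -0.127900
s_2 = 1.900000 − (-0.127900)·(1.900000 − 2.000000) / (-0.127900 − 2.500000) = 1.900000 − (0.012790)/(-2.627900) = 1.904867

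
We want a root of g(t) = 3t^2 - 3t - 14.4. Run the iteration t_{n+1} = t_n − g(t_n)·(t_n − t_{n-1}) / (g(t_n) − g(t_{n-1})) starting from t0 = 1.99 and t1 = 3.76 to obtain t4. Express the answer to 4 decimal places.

g(1.99) = -8.489700, g(3.76) = 16.732800
t2 = 3.760000 − 16.732800·(3.760000 − 1.990000) / (16.732800 − (-8.489700)) = 3.760000 − (29.617056)/(25.222500) = 2.585768
g(2.585768) = -2.098710
t3 = 2.585768 − (-2.098710)·(2.585768 − 3.760000) / (-2.098710 − 16.732800) = 2.585768 − (2.464372)/(-18.831510) = 2.716633
g(2.716633) = -0.409619
t4 = 2.716633 − (-0.409619)·(2.716633 − 2.585768) / (-0.409619 − (-2.098710)) = 2.716633 − (-0.053604)/(1.689092) = 2.748368

2.7484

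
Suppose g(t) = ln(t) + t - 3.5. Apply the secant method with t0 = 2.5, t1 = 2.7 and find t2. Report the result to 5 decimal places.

2.56045

g(2.5) = -0.0837093, g(2.7) = 0.1932518
t2 = 2.7000000 − 0.1932518·(2.7000000 − 2.5000000) / (0.1932518 − (-0.0837093)) = 2.7000000 − (0.0386504)/(0.2769610) = 2.5604484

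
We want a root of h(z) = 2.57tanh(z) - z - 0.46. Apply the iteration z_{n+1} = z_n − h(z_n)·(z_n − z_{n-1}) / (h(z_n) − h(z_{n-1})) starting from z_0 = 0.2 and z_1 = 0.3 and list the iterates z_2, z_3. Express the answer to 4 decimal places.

0.3080, 0.3084

h(0.2) = -0.152745, h(0.3) = -0.011327
z_2 = 0.300000 − (-0.011327)·(0.300000 − 0.200000) / (-0.011327 − (-0.152745)) = 0.300000 − (-0.001133)/(0.141419) = 0.308009
h(0.308009) = -0.000543
z_3 = 0.308009 − (-0.000543)·(0.308009 − 0.300000) / (-0.000543 − (-0.011327)) = 0.308009 − (-0.000004)/(0.010783) = 0.308413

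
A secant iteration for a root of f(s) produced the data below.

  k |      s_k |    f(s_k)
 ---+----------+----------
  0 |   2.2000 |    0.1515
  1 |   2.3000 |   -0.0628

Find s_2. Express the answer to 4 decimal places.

s_2 = 2.3000 − (-0.0628)·(2.3000 − 2.2000) / (-0.0628 − 0.1515)
   = 2.3000 − (-0.006280)/(-0.214300) = 2.270695

2.2707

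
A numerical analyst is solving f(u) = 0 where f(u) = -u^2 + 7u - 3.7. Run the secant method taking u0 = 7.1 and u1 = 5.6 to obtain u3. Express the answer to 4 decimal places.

6.4404

f(7.1) = -4.410000, f(5.6) = 4.140000
u2 = 5.600000 − 4.140000·(5.600000 − 7.100000) / (4.140000 − (-4.410000)) = 5.600000 − (-6.210000)/(8.550000) = 6.326316
f(6.326316) = 0.561939
u3 = 6.326316 − 0.561939·(6.326316 − 5.600000) / (0.561939 − 4.140000) = 6.326316 − (0.408145)/(-3.578061) = 6.440385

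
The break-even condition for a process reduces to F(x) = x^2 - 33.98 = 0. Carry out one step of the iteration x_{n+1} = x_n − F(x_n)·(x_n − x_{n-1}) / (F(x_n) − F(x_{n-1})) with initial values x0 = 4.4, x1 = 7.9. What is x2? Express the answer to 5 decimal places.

F(4.4) = -14.6200000, F(7.9) = 28.4300000
x2 = 7.9000000 − 28.4300000·(7.9000000 − 4.4000000) / (28.4300000 − (-14.6200000)) = 7.9000000 − (99.5050000)/(43.0500000) = 5.5886179

5.58862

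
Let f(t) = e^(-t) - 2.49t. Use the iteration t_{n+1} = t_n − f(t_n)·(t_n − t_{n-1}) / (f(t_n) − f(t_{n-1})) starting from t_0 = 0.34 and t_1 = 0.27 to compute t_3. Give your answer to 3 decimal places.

0.298

f(0.34) = -0.13483, f(0.27) = 0.09108
t_2 = 0.27000 − 0.09108·(0.27000 − 0.34000) / (0.09108 − (-0.13483)) = 0.27000 − (-0.00638)/(0.22591) = 0.29822
f(0.29822) = -0.00044
t_3 = 0.29822 − (-0.00044)·(0.29822 − 0.27000) / (-0.00044 − 0.09108) = 0.29822 − (-0.00001)/(-0.09152) = 0.29809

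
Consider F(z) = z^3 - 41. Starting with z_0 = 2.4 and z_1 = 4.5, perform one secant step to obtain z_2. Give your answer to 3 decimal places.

3.138

F(2.4) = -27.17600, F(4.5) = 50.12500
z_2 = 4.50000 − 50.12500·(4.50000 − 2.40000) / (50.12500 − (-27.17600)) = 4.50000 − (105.26250)/(77.30100) = 3.13828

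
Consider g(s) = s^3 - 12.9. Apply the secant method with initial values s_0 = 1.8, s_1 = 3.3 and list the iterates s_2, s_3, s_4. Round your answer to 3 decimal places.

g(1.8) = -7.06800, g(3.3) = 23.03700
s_2 = 3.30000 − 23.03700·(3.30000 − 1.80000) / (23.03700 − (-7.06800)) = 3.30000 − (34.55550)/(30.10500) = 2.15217
g(2.15217) = -2.93154
s_3 = 2.15217 − (-2.93154)·(2.15217 − 3.30000) / (-2.93154 − 23.03700) = 2.15217 − (3.36491)/(-25.96854) = 2.28174
g(2.28174) = -1.02043
s_4 = 2.28174 − (-1.02043)·(2.28174 − 2.15217) / (-1.02043 − (-2.93154)) = 2.28174 − (-0.13222)/(1.91111) = 2.35093

2.152, 2.282, 2.351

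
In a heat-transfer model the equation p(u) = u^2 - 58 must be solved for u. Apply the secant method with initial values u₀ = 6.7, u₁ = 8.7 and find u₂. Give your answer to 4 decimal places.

p(6.7) = -13.110000, p(8.7) = 17.690000
u₂ = 8.700000 − 17.690000·(8.700000 − 6.700000) / (17.690000 − (-13.110000)) = 8.700000 − (35.380000)/(30.800000) = 7.551299

7.5513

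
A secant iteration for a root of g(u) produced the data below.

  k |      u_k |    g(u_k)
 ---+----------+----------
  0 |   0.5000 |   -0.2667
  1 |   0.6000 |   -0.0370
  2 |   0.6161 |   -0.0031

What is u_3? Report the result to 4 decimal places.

u_3 = 0.6161 − (-0.0031)·(0.6161 − 0.6000) / (-0.0031 − (-0.0370))
   = 0.6161 − (-0.000050)/(0.033900) = 0.617572

0.6176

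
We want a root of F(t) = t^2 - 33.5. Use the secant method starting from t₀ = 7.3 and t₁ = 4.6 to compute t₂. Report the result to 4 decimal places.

F(7.3) = 19.790000, F(4.6) = -12.340000
t₂ = 4.600000 − (-12.340000)·(4.600000 − 7.300000) / (-12.340000 − 19.790000) = 4.600000 − (33.318000)/(-32.130000) = 5.636975

5.6370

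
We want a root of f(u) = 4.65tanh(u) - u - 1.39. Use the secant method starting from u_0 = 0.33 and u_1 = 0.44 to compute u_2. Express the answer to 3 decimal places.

f(0.33) = -0.23888, f(0.44) = 0.09345
u_2 = 0.44000 − 0.09345·(0.44000 − 0.33000) / (0.09345 − (-0.23888)) = 0.44000 − (0.01028)/(0.33233) = 0.40907

0.409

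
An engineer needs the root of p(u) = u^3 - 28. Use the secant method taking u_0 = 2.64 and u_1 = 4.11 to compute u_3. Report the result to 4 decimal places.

3.0019

p(2.64) = -9.600256, p(4.11) = 41.426531
u_2 = 4.110000 − 41.426531·(4.110000 − 2.640000) / (41.426531 − (-9.600256)) = 4.110000 − (60.897001)/(51.026787) = 2.916568
p(2.916568) = -3.190597
u_3 = 2.916568 − (-3.190597)·(2.916568 − 4.110000) / (-3.190597 − 41.426531) = 2.916568 − (3.807760)/(-44.617128) = 3.001911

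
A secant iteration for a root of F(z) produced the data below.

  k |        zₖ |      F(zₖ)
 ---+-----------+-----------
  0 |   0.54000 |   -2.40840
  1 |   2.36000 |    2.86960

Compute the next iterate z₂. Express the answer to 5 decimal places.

z₂ = 2.36000 − 2.86960·(2.36000 − 0.54000) / (2.86960 − (-2.40840))
   = 2.36000 − (5.2226720)/(5.2780000) = 1.3704828

1.37048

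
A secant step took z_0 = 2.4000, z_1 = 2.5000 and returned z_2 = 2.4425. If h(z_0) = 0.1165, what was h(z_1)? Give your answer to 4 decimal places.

-0.1576

The secant line through (2.4000, 0.1165) and (2.5000, h(z_1)) crosses zero at z_2 = 2.4425.
So (2.4000, 0.1165), (2.5000, h(z_1)), (2.4425, 0) are collinear:
h(z_1) = 0.1165 · (2.5000 − 2.4425) / (2.4000 − 2.4425) = 0.1165 · (0.057500)/(-0.042500) = -0.157618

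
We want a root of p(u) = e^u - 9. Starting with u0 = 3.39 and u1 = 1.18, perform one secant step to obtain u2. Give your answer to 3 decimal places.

p(3.39) = 20.66595, p(1.18) = -5.74563
u2 = 1.18000 − (-5.74563)·(1.18000 − 3.39000) / (-5.74563 − 20.66595) = 1.18000 − (12.69783)/(-26.41158) = 1.66077

1.661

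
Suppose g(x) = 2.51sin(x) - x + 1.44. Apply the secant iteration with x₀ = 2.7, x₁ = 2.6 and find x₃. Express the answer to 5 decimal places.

g(2.7) = -0.1872765, g(2.6) = 0.1339084
x₂ = 2.6000000 − 0.1339084·(2.6000000 − 2.7000000) / (0.1339084 − (-0.1872765)) = 2.6000000 − (-0.0133908)/(0.3211849) = 2.6416920
g(2.6416920) = 0.0014472
x₃ = 2.6416920 − 0.0014472·(2.6416920 − 2.6000000) / (0.0014472 − 0.1339084) = 2.6416920 − (0.0000603)/(-0.1324612) = 2.6421475

2.64215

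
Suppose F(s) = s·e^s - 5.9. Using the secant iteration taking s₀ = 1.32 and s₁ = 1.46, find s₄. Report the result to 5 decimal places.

F(1.32) = -0.9586838, F(1.46) = 0.3867009
s₂ = 1.4600000 − 0.3867009·(1.4600000 − 1.3200000) / (0.3867009 − (-0.9586838)) = 1.4600000 − (0.0541381)/(1.3453847) = 1.4197601
F(1.4197601) = -0.0276903
s₃ = 1.4197601 − (-0.0276903)·(1.4197601 − 1.4600000) / (-0.0276903 − 0.3867009) = 1.4197601 − (0.0011143)/(-0.4143912) = 1.4224490
F(1.4224490) = -0.0007275
s₄ = 1.4224490 − (-0.0007275)·(1.4224490 − 1.4197601) / (-0.0007275 − (-0.0276903)) = 1.4224490 − (-0.0000020)/(0.0269628) = 1.4225216

1.42252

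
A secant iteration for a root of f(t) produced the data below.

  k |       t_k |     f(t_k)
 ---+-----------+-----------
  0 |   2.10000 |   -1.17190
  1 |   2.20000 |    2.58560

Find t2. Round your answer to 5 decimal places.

t2 = 2.20000 − 2.58560·(2.20000 − 2.10000) / (2.58560 − (-1.17190))
   = 2.20000 − (0.2585600)/(3.7575000) = 2.1311883

2.13119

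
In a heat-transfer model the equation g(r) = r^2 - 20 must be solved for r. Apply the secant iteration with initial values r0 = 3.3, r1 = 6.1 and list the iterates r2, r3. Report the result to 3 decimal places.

g(3.3) = -9.11000, g(6.1) = 17.21000
r2 = 6.10000 − 17.21000·(6.10000 − 3.30000) / (17.21000 − (-9.11000)) = 6.10000 − (48.18800)/(26.32000) = 4.26915
g(4.26915) = -1.77437
r3 = 4.26915 − (-1.77437)·(4.26915 − 6.10000) / (-1.77437 − 17.21000) = 4.26915 − (3.24860)/(-18.98437) = 4.44027

4.269, 4.440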